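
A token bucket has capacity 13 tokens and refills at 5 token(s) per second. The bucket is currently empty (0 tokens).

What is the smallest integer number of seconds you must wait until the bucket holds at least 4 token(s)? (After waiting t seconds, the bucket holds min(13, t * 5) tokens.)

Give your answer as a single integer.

Answer: 1

Derivation:
Need t * 5 >= 4, so t >= 4/5.
Smallest integer t = ceil(4/5) = 1.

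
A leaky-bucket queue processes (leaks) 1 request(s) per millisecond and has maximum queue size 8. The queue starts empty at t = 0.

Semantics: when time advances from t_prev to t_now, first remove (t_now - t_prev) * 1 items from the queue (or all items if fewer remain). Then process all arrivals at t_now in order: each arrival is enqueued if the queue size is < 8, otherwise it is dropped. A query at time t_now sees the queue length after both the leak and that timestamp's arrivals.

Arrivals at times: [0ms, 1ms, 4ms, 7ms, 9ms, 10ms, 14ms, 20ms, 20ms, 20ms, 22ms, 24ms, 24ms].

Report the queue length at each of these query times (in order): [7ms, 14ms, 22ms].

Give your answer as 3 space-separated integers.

Queue lengths at query times:
  query t=7ms: backlog = 1
  query t=14ms: backlog = 1
  query t=22ms: backlog = 2

Answer: 1 1 2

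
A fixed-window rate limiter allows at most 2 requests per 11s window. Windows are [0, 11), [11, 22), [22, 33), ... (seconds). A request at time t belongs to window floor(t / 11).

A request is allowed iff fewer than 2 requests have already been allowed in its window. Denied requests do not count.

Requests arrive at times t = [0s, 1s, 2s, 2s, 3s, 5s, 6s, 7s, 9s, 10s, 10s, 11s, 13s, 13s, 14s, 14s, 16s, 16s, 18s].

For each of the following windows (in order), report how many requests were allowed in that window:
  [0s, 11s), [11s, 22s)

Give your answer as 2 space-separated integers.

Answer: 2 2

Derivation:
Processing requests:
  req#1 t=0s (window 0): ALLOW
  req#2 t=1s (window 0): ALLOW
  req#3 t=2s (window 0): DENY
  req#4 t=2s (window 0): DENY
  req#5 t=3s (window 0): DENY
  req#6 t=5s (window 0): DENY
  req#7 t=6s (window 0): DENY
  req#8 t=7s (window 0): DENY
  req#9 t=9s (window 0): DENY
  req#10 t=10s (window 0): DENY
  req#11 t=10s (window 0): DENY
  req#12 t=11s (window 1): ALLOW
  req#13 t=13s (window 1): ALLOW
  req#14 t=13s (window 1): DENY
  req#15 t=14s (window 1): DENY
  req#16 t=14s (window 1): DENY
  req#17 t=16s (window 1): DENY
  req#18 t=16s (window 1): DENY
  req#19 t=18s (window 1): DENY

Allowed counts by window: 2 2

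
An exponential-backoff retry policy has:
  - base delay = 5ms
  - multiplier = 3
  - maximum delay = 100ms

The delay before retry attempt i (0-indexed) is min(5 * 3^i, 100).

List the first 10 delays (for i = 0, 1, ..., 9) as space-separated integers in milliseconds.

Computing each delay:
  i=0: min(5*3^0, 100) = 5
  i=1: min(5*3^1, 100) = 15
  i=2: min(5*3^2, 100) = 45
  i=3: min(5*3^3, 100) = 100
  i=4: min(5*3^4, 100) = 100
  i=5: min(5*3^5, 100) = 100
  i=6: min(5*3^6, 100) = 100
  i=7: min(5*3^7, 100) = 100
  i=8: min(5*3^8, 100) = 100
  i=9: min(5*3^9, 100) = 100

Answer: 5 15 45 100 100 100 100 100 100 100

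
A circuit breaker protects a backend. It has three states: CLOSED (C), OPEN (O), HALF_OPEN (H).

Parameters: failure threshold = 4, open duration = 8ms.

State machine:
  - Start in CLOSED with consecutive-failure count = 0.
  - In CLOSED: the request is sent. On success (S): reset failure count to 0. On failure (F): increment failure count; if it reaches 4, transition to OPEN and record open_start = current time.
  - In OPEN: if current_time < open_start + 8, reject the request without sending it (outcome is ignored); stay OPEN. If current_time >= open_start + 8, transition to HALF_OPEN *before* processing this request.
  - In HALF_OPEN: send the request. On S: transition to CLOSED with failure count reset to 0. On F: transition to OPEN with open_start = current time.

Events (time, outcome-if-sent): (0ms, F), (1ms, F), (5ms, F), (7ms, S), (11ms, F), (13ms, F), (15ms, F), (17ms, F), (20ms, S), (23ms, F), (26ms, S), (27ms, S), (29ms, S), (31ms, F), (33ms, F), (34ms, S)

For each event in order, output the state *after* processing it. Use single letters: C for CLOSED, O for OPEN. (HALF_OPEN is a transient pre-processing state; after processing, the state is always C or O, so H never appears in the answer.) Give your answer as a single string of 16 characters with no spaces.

Answer: CCCCCCCOOOCCCCCC

Derivation:
State after each event:
  event#1 t=0ms outcome=F: state=CLOSED
  event#2 t=1ms outcome=F: state=CLOSED
  event#3 t=5ms outcome=F: state=CLOSED
  event#4 t=7ms outcome=S: state=CLOSED
  event#5 t=11ms outcome=F: state=CLOSED
  event#6 t=13ms outcome=F: state=CLOSED
  event#7 t=15ms outcome=F: state=CLOSED
  event#8 t=17ms outcome=F: state=OPEN
  event#9 t=20ms outcome=S: state=OPEN
  event#10 t=23ms outcome=F: state=OPEN
  event#11 t=26ms outcome=S: state=CLOSED
  event#12 t=27ms outcome=S: state=CLOSED
  event#13 t=29ms outcome=S: state=CLOSED
  event#14 t=31ms outcome=F: state=CLOSED
  event#15 t=33ms outcome=F: state=CLOSED
  event#16 t=34ms outcome=S: state=CLOSED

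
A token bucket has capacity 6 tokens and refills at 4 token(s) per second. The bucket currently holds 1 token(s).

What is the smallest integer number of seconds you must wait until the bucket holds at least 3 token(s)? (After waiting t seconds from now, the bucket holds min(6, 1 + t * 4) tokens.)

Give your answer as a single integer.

Answer: 1

Derivation:
Need 1 + t * 4 >= 3, so t >= 2/4.
Smallest integer t = ceil(2/4) = 1.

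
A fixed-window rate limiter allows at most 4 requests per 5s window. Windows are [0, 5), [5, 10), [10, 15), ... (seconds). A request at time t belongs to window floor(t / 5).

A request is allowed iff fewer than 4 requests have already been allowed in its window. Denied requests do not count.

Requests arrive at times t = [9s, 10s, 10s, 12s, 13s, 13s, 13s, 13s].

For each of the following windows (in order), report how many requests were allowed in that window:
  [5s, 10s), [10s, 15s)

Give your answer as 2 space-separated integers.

Processing requests:
  req#1 t=9s (window 1): ALLOW
  req#2 t=10s (window 2): ALLOW
  req#3 t=10s (window 2): ALLOW
  req#4 t=12s (window 2): ALLOW
  req#5 t=13s (window 2): ALLOW
  req#6 t=13s (window 2): DENY
  req#7 t=13s (window 2): DENY
  req#8 t=13s (window 2): DENY

Allowed counts by window: 1 4

Answer: 1 4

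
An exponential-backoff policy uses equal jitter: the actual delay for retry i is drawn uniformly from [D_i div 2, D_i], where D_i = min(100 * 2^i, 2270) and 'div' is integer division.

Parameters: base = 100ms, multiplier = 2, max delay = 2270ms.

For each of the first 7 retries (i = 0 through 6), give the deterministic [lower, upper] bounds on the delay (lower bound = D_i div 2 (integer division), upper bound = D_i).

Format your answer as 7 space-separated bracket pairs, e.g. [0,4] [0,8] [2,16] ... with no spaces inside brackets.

Answer: [50,100] [100,200] [200,400] [400,800] [800,1600] [1135,2270] [1135,2270]

Derivation:
Computing bounds per retry:
  i=0: D_i=min(100*2^0,2270)=100, bounds=[50,100]
  i=1: D_i=min(100*2^1,2270)=200, bounds=[100,200]
  i=2: D_i=min(100*2^2,2270)=400, bounds=[200,400]
  i=3: D_i=min(100*2^3,2270)=800, bounds=[400,800]
  i=4: D_i=min(100*2^4,2270)=1600, bounds=[800,1600]
  i=5: D_i=min(100*2^5,2270)=2270, bounds=[1135,2270]
  i=6: D_i=min(100*2^6,2270)=2270, bounds=[1135,2270]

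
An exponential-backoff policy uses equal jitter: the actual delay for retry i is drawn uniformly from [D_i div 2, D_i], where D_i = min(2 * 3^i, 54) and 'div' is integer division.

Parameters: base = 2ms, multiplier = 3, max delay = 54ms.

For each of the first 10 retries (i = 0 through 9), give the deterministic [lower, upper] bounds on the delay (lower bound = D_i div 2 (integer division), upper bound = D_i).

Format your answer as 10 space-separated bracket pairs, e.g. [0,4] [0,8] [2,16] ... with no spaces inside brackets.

Computing bounds per retry:
  i=0: D_i=min(2*3^0,54)=2, bounds=[1,2]
  i=1: D_i=min(2*3^1,54)=6, bounds=[3,6]
  i=2: D_i=min(2*3^2,54)=18, bounds=[9,18]
  i=3: D_i=min(2*3^3,54)=54, bounds=[27,54]
  i=4: D_i=min(2*3^4,54)=54, bounds=[27,54]
  i=5: D_i=min(2*3^5,54)=54, bounds=[27,54]
  i=6: D_i=min(2*3^6,54)=54, bounds=[27,54]
  i=7: D_i=min(2*3^7,54)=54, bounds=[27,54]
  i=8: D_i=min(2*3^8,54)=54, bounds=[27,54]
  i=9: D_i=min(2*3^9,54)=54, bounds=[27,54]

Answer: [1,2] [3,6] [9,18] [27,54] [27,54] [27,54] [27,54] [27,54] [27,54] [27,54]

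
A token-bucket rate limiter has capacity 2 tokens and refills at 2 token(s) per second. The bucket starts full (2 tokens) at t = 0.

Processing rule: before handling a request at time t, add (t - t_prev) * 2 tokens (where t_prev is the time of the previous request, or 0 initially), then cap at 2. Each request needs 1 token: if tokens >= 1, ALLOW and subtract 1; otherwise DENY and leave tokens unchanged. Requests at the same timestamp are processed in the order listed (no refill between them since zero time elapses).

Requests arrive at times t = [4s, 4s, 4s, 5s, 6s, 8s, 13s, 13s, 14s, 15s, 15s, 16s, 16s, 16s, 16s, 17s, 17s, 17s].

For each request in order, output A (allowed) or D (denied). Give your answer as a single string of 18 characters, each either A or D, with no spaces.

Simulating step by step:
  req#1 t=4s: ALLOW
  req#2 t=4s: ALLOW
  req#3 t=4s: DENY
  req#4 t=5s: ALLOW
  req#5 t=6s: ALLOW
  req#6 t=8s: ALLOW
  req#7 t=13s: ALLOW
  req#8 t=13s: ALLOW
  req#9 t=14s: ALLOW
  req#10 t=15s: ALLOW
  req#11 t=15s: ALLOW
  req#12 t=16s: ALLOW
  req#13 t=16s: ALLOW
  req#14 t=16s: DENY
  req#15 t=16s: DENY
  req#16 t=17s: ALLOW
  req#17 t=17s: ALLOW
  req#18 t=17s: DENY

Answer: AADAAAAAAAAAADDAAD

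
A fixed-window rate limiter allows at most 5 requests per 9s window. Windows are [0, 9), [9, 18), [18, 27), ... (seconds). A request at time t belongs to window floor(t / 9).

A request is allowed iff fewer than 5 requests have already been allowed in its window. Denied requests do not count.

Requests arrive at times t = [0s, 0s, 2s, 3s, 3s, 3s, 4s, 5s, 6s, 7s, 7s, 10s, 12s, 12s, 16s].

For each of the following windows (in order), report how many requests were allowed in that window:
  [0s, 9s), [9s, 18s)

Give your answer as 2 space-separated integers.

Processing requests:
  req#1 t=0s (window 0): ALLOW
  req#2 t=0s (window 0): ALLOW
  req#3 t=2s (window 0): ALLOW
  req#4 t=3s (window 0): ALLOW
  req#5 t=3s (window 0): ALLOW
  req#6 t=3s (window 0): DENY
  req#7 t=4s (window 0): DENY
  req#8 t=5s (window 0): DENY
  req#9 t=6s (window 0): DENY
  req#10 t=7s (window 0): DENY
  req#11 t=7s (window 0): DENY
  req#12 t=10s (window 1): ALLOW
  req#13 t=12s (window 1): ALLOW
  req#14 t=12s (window 1): ALLOW
  req#15 t=16s (window 1): ALLOW

Allowed counts by window: 5 4

Answer: 5 4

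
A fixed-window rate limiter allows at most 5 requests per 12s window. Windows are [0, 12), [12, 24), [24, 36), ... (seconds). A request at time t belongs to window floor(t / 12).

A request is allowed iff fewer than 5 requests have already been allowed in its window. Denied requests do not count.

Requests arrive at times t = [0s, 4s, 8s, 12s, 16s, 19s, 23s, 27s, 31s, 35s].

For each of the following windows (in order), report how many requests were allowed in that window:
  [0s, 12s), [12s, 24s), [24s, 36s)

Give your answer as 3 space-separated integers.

Processing requests:
  req#1 t=0s (window 0): ALLOW
  req#2 t=4s (window 0): ALLOW
  req#3 t=8s (window 0): ALLOW
  req#4 t=12s (window 1): ALLOW
  req#5 t=16s (window 1): ALLOW
  req#6 t=19s (window 1): ALLOW
  req#7 t=23s (window 1): ALLOW
  req#8 t=27s (window 2): ALLOW
  req#9 t=31s (window 2): ALLOW
  req#10 t=35s (window 2): ALLOW

Allowed counts by window: 3 4 3

Answer: 3 4 3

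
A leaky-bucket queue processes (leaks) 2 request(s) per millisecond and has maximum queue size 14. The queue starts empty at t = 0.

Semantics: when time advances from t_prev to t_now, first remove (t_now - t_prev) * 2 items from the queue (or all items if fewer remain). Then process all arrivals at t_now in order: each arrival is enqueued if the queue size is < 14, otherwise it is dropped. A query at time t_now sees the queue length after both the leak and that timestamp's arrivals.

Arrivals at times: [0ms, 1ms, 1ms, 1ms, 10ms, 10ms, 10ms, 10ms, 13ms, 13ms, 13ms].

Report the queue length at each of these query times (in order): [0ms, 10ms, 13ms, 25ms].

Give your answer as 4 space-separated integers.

Queue lengths at query times:
  query t=0ms: backlog = 1
  query t=10ms: backlog = 4
  query t=13ms: backlog = 3
  query t=25ms: backlog = 0

Answer: 1 4 3 0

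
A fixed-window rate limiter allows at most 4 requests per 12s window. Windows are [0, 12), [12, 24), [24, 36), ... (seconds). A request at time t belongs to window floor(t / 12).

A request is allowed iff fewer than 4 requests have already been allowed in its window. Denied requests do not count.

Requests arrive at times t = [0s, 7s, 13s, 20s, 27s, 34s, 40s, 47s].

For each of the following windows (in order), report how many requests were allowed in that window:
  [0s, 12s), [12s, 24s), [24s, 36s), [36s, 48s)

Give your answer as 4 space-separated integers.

Processing requests:
  req#1 t=0s (window 0): ALLOW
  req#2 t=7s (window 0): ALLOW
  req#3 t=13s (window 1): ALLOW
  req#4 t=20s (window 1): ALLOW
  req#5 t=27s (window 2): ALLOW
  req#6 t=34s (window 2): ALLOW
  req#7 t=40s (window 3): ALLOW
  req#8 t=47s (window 3): ALLOW

Allowed counts by window: 2 2 2 2

Answer: 2 2 2 2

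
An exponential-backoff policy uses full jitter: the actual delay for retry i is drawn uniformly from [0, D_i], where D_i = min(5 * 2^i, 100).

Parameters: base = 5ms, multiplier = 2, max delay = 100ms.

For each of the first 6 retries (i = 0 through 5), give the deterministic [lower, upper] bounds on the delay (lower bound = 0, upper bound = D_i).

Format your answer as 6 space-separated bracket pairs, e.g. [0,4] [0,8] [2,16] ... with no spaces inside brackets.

Computing bounds per retry:
  i=0: D_i=min(5*2^0,100)=5, bounds=[0,5]
  i=1: D_i=min(5*2^1,100)=10, bounds=[0,10]
  i=2: D_i=min(5*2^2,100)=20, bounds=[0,20]
  i=3: D_i=min(5*2^3,100)=40, bounds=[0,40]
  i=4: D_i=min(5*2^4,100)=80, bounds=[0,80]
  i=5: D_i=min(5*2^5,100)=100, bounds=[0,100]

Answer: [0,5] [0,10] [0,20] [0,40] [0,80] [0,100]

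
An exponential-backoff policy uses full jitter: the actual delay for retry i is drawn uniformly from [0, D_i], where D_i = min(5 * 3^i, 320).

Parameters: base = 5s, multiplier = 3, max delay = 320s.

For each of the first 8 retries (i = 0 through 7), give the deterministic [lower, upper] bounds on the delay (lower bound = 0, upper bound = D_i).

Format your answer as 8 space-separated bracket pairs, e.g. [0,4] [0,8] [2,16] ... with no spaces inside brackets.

Computing bounds per retry:
  i=0: D_i=min(5*3^0,320)=5, bounds=[0,5]
  i=1: D_i=min(5*3^1,320)=15, bounds=[0,15]
  i=2: D_i=min(5*3^2,320)=45, bounds=[0,45]
  i=3: D_i=min(5*3^3,320)=135, bounds=[0,135]
  i=4: D_i=min(5*3^4,320)=320, bounds=[0,320]
  i=5: D_i=min(5*3^5,320)=320, bounds=[0,320]
  i=6: D_i=min(5*3^6,320)=320, bounds=[0,320]
  i=7: D_i=min(5*3^7,320)=320, bounds=[0,320]

Answer: [0,5] [0,15] [0,45] [0,135] [0,320] [0,320] [0,320] [0,320]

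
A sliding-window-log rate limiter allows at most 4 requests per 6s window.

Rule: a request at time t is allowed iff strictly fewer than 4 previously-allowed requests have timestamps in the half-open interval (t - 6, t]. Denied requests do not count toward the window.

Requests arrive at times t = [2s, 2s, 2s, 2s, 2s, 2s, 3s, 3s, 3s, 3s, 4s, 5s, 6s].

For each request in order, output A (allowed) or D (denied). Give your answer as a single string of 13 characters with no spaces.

Answer: AAAADDDDDDDDD

Derivation:
Tracking allowed requests in the window:
  req#1 t=2s: ALLOW
  req#2 t=2s: ALLOW
  req#3 t=2s: ALLOW
  req#4 t=2s: ALLOW
  req#5 t=2s: DENY
  req#6 t=2s: DENY
  req#7 t=3s: DENY
  req#8 t=3s: DENY
  req#9 t=3s: DENY
  req#10 t=3s: DENY
  req#11 t=4s: DENY
  req#12 t=5s: DENY
  req#13 t=6s: DENY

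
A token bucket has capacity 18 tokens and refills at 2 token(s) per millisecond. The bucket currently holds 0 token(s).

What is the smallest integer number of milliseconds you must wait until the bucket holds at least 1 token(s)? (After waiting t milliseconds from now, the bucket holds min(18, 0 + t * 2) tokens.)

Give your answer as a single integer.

Need 0 + t * 2 >= 1, so t >= 1/2.
Smallest integer t = ceil(1/2) = 1.

Answer: 1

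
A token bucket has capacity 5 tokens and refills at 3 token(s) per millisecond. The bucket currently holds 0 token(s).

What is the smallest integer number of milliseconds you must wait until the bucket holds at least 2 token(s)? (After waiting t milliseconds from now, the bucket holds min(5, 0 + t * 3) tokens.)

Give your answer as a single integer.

Need 0 + t * 3 >= 2, so t >= 2/3.
Smallest integer t = ceil(2/3) = 1.

Answer: 1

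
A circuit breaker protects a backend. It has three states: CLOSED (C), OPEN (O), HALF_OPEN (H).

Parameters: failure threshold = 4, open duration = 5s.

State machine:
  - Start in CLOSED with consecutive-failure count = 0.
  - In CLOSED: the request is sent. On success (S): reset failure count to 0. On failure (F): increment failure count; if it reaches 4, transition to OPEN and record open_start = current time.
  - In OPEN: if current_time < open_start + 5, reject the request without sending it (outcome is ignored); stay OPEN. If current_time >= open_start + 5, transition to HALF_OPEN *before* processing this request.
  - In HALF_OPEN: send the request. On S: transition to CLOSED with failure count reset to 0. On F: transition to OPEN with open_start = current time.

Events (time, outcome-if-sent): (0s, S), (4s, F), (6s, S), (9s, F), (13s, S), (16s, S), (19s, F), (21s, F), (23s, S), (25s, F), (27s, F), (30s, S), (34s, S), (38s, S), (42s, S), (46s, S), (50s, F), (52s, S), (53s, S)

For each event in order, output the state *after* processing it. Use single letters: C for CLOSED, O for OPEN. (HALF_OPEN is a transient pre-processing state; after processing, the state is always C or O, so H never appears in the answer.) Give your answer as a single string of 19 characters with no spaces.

Answer: CCCCCCCCCCCCCCCCCCC

Derivation:
State after each event:
  event#1 t=0s outcome=S: state=CLOSED
  event#2 t=4s outcome=F: state=CLOSED
  event#3 t=6s outcome=S: state=CLOSED
  event#4 t=9s outcome=F: state=CLOSED
  event#5 t=13s outcome=S: state=CLOSED
  event#6 t=16s outcome=S: state=CLOSED
  event#7 t=19s outcome=F: state=CLOSED
  event#8 t=21s outcome=F: state=CLOSED
  event#9 t=23s outcome=S: state=CLOSED
  event#10 t=25s outcome=F: state=CLOSED
  event#11 t=27s outcome=F: state=CLOSED
  event#12 t=30s outcome=S: state=CLOSED
  event#13 t=34s outcome=S: state=CLOSED
  event#14 t=38s outcome=S: state=CLOSED
  event#15 t=42s outcome=S: state=CLOSED
  event#16 t=46s outcome=S: state=CLOSED
  event#17 t=50s outcome=F: state=CLOSED
  event#18 t=52s outcome=S: state=CLOSED
  event#19 t=53s outcome=S: state=CLOSED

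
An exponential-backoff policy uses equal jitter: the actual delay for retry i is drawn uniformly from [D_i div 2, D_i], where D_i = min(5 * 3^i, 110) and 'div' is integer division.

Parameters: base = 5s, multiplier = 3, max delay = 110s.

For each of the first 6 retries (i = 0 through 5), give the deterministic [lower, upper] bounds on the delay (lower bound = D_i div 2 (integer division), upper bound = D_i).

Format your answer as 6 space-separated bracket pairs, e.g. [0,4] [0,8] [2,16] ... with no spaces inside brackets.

Computing bounds per retry:
  i=0: D_i=min(5*3^0,110)=5, bounds=[2,5]
  i=1: D_i=min(5*3^1,110)=15, bounds=[7,15]
  i=2: D_i=min(5*3^2,110)=45, bounds=[22,45]
  i=3: D_i=min(5*3^3,110)=110, bounds=[55,110]
  i=4: D_i=min(5*3^4,110)=110, bounds=[55,110]
  i=5: D_i=min(5*3^5,110)=110, bounds=[55,110]

Answer: [2,5] [7,15] [22,45] [55,110] [55,110] [55,110]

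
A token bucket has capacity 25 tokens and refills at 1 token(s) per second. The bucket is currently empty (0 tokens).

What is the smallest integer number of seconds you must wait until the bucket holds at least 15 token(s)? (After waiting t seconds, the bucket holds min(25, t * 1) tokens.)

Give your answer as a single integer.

Answer: 15

Derivation:
Need t * 1 >= 15, so t >= 15/1.
Smallest integer t = ceil(15/1) = 15.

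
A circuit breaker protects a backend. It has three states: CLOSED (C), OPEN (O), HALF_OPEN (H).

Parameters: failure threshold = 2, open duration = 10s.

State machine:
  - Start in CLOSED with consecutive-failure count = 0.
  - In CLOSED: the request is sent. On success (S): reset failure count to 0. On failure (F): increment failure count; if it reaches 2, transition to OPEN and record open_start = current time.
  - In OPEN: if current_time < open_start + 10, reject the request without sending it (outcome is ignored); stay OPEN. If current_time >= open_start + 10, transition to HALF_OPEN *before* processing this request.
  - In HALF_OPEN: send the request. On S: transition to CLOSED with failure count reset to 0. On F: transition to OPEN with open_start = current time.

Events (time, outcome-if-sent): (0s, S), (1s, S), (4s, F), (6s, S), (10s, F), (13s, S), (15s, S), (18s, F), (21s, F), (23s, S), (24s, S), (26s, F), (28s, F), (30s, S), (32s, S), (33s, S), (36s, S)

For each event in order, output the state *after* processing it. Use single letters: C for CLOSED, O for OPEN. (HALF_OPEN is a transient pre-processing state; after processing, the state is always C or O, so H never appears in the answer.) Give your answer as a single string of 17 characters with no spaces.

Answer: CCCCCCCCOOOOOOCCC

Derivation:
State after each event:
  event#1 t=0s outcome=S: state=CLOSED
  event#2 t=1s outcome=S: state=CLOSED
  event#3 t=4s outcome=F: state=CLOSED
  event#4 t=6s outcome=S: state=CLOSED
  event#5 t=10s outcome=F: state=CLOSED
  event#6 t=13s outcome=S: state=CLOSED
  event#7 t=15s outcome=S: state=CLOSED
  event#8 t=18s outcome=F: state=CLOSED
  event#9 t=21s outcome=F: state=OPEN
  event#10 t=23s outcome=S: state=OPEN
  event#11 t=24s outcome=S: state=OPEN
  event#12 t=26s outcome=F: state=OPEN
  event#13 t=28s outcome=F: state=OPEN
  event#14 t=30s outcome=S: state=OPEN
  event#15 t=32s outcome=S: state=CLOSED
  event#16 t=33s outcome=S: state=CLOSED
  event#17 t=36s outcome=S: state=CLOSED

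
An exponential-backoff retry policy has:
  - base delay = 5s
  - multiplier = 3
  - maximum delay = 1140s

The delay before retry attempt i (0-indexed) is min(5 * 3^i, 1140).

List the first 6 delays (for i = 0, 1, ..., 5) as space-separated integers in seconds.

Answer: 5 15 45 135 405 1140

Derivation:
Computing each delay:
  i=0: min(5*3^0, 1140) = 5
  i=1: min(5*3^1, 1140) = 15
  i=2: min(5*3^2, 1140) = 45
  i=3: min(5*3^3, 1140) = 135
  i=4: min(5*3^4, 1140) = 405
  i=5: min(5*3^5, 1140) = 1140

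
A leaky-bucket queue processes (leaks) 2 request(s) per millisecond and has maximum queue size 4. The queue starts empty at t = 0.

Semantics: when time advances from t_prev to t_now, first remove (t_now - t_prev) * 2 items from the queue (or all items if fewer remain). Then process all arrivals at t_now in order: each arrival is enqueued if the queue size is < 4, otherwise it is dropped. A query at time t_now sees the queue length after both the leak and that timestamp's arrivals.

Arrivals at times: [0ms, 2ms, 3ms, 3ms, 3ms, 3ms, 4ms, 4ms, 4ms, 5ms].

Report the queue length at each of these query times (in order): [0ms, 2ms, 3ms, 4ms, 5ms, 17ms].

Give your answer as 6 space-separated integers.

Answer: 1 1 4 4 3 0

Derivation:
Queue lengths at query times:
  query t=0ms: backlog = 1
  query t=2ms: backlog = 1
  query t=3ms: backlog = 4
  query t=4ms: backlog = 4
  query t=5ms: backlog = 3
  query t=17ms: backlog = 0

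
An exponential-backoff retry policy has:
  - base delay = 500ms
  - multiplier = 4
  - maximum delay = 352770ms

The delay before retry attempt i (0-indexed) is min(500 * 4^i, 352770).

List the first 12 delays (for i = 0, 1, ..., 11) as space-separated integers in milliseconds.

Computing each delay:
  i=0: min(500*4^0, 352770) = 500
  i=1: min(500*4^1, 352770) = 2000
  i=2: min(500*4^2, 352770) = 8000
  i=3: min(500*4^3, 352770) = 32000
  i=4: min(500*4^4, 352770) = 128000
  i=5: min(500*4^5, 352770) = 352770
  i=6: min(500*4^6, 352770) = 352770
  i=7: min(500*4^7, 352770) = 352770
  i=8: min(500*4^8, 352770) = 352770
  i=9: min(500*4^9, 352770) = 352770
  i=10: min(500*4^10, 352770) = 352770
  i=11: min(500*4^11, 352770) = 352770

Answer: 500 2000 8000 32000 128000 352770 352770 352770 352770 352770 352770 352770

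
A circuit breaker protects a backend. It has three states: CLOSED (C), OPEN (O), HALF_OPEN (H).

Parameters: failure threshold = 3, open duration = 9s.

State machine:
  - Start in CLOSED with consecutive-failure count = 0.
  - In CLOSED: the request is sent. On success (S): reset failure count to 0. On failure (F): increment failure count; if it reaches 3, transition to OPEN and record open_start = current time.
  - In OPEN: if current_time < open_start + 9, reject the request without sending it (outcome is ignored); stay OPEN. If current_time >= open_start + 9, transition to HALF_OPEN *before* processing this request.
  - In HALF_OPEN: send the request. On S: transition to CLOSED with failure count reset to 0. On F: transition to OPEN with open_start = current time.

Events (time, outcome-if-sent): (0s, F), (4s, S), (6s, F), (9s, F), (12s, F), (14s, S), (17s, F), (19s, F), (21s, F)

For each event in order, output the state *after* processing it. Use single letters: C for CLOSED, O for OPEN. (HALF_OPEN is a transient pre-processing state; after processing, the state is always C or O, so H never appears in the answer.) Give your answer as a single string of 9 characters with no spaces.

Answer: CCCCOOOOO

Derivation:
State after each event:
  event#1 t=0s outcome=F: state=CLOSED
  event#2 t=4s outcome=S: state=CLOSED
  event#3 t=6s outcome=F: state=CLOSED
  event#4 t=9s outcome=F: state=CLOSED
  event#5 t=12s outcome=F: state=OPEN
  event#6 t=14s outcome=S: state=OPEN
  event#7 t=17s outcome=F: state=OPEN
  event#8 t=19s outcome=F: state=OPEN
  event#9 t=21s outcome=F: state=OPEN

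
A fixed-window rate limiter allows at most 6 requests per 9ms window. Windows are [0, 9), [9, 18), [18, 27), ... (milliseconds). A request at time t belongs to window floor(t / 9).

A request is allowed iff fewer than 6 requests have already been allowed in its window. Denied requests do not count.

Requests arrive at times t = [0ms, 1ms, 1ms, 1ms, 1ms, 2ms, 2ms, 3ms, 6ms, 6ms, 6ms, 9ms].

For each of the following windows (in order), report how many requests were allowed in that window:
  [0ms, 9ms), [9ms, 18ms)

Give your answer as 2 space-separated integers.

Processing requests:
  req#1 t=0ms (window 0): ALLOW
  req#2 t=1ms (window 0): ALLOW
  req#3 t=1ms (window 0): ALLOW
  req#4 t=1ms (window 0): ALLOW
  req#5 t=1ms (window 0): ALLOW
  req#6 t=2ms (window 0): ALLOW
  req#7 t=2ms (window 0): DENY
  req#8 t=3ms (window 0): DENY
  req#9 t=6ms (window 0): DENY
  req#10 t=6ms (window 0): DENY
  req#11 t=6ms (window 0): DENY
  req#12 t=9ms (window 1): ALLOW

Allowed counts by window: 6 1

Answer: 6 1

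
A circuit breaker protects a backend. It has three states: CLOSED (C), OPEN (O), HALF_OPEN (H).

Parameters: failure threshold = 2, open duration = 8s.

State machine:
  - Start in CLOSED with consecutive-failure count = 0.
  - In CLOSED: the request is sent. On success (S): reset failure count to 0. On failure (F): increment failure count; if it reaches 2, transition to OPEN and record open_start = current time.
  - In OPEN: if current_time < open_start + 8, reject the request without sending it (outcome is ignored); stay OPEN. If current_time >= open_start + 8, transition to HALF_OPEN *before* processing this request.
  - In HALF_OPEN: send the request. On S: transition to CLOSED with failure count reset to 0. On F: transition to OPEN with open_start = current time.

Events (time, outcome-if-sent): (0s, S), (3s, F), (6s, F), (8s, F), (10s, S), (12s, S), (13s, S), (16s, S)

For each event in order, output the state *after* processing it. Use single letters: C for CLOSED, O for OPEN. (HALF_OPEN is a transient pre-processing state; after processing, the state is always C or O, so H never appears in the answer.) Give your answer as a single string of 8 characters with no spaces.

Answer: CCOOOOOC

Derivation:
State after each event:
  event#1 t=0s outcome=S: state=CLOSED
  event#2 t=3s outcome=F: state=CLOSED
  event#3 t=6s outcome=F: state=OPEN
  event#4 t=8s outcome=F: state=OPEN
  event#5 t=10s outcome=S: state=OPEN
  event#6 t=12s outcome=S: state=OPEN
  event#7 t=13s outcome=S: state=OPEN
  event#8 t=16s outcome=S: state=CLOSED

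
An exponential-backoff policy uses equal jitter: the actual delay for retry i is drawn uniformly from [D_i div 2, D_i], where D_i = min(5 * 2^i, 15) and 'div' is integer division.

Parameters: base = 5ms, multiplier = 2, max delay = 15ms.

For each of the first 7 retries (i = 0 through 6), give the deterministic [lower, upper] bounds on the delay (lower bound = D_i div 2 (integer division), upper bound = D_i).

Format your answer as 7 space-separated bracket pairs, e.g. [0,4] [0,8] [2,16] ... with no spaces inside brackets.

Answer: [2,5] [5,10] [7,15] [7,15] [7,15] [7,15] [7,15]

Derivation:
Computing bounds per retry:
  i=0: D_i=min(5*2^0,15)=5, bounds=[2,5]
  i=1: D_i=min(5*2^1,15)=10, bounds=[5,10]
  i=2: D_i=min(5*2^2,15)=15, bounds=[7,15]
  i=3: D_i=min(5*2^3,15)=15, bounds=[7,15]
  i=4: D_i=min(5*2^4,15)=15, bounds=[7,15]
  i=5: D_i=min(5*2^5,15)=15, bounds=[7,15]
  i=6: D_i=min(5*2^6,15)=15, bounds=[7,15]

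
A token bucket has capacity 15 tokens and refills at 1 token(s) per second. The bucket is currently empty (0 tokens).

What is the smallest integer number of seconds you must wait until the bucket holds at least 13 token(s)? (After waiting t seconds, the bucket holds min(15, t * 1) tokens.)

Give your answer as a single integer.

Answer: 13

Derivation:
Need t * 1 >= 13, so t >= 13/1.
Smallest integer t = ceil(13/1) = 13.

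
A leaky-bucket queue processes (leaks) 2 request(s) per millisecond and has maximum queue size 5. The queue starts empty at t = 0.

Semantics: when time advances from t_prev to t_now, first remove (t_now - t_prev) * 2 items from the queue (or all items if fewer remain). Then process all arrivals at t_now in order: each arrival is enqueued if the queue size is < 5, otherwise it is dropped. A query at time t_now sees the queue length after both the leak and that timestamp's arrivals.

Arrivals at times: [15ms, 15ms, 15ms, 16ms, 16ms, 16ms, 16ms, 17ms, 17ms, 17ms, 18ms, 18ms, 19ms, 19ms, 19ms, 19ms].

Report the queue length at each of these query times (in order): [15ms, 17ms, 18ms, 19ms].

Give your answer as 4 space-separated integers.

Answer: 3 5 5 5

Derivation:
Queue lengths at query times:
  query t=15ms: backlog = 3
  query t=17ms: backlog = 5
  query t=18ms: backlog = 5
  query t=19ms: backlog = 5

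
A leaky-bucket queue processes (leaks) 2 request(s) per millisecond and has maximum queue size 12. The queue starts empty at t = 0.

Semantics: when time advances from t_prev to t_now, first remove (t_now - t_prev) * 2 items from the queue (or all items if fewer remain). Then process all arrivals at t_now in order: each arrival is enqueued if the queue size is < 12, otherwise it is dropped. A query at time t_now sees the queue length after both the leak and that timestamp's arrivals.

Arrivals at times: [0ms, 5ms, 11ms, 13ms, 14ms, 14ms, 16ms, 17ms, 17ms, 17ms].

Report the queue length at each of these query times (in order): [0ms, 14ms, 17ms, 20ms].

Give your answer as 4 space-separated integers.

Answer: 1 2 3 0

Derivation:
Queue lengths at query times:
  query t=0ms: backlog = 1
  query t=14ms: backlog = 2
  query t=17ms: backlog = 3
  query t=20ms: backlog = 0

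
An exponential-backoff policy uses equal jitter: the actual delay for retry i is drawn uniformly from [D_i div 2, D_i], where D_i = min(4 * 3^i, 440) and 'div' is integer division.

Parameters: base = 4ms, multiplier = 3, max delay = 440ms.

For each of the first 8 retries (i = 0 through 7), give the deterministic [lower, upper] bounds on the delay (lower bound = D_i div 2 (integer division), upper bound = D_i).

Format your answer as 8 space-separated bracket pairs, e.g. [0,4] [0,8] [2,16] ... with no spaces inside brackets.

Computing bounds per retry:
  i=0: D_i=min(4*3^0,440)=4, bounds=[2,4]
  i=1: D_i=min(4*3^1,440)=12, bounds=[6,12]
  i=2: D_i=min(4*3^2,440)=36, bounds=[18,36]
  i=3: D_i=min(4*3^3,440)=108, bounds=[54,108]
  i=4: D_i=min(4*3^4,440)=324, bounds=[162,324]
  i=5: D_i=min(4*3^5,440)=440, bounds=[220,440]
  i=6: D_i=min(4*3^6,440)=440, bounds=[220,440]
  i=7: D_i=min(4*3^7,440)=440, bounds=[220,440]

Answer: [2,4] [6,12] [18,36] [54,108] [162,324] [220,440] [220,440] [220,440]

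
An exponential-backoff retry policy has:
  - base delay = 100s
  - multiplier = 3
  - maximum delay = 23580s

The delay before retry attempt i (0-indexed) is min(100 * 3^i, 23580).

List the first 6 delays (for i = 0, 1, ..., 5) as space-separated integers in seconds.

Computing each delay:
  i=0: min(100*3^0, 23580) = 100
  i=1: min(100*3^1, 23580) = 300
  i=2: min(100*3^2, 23580) = 900
  i=3: min(100*3^3, 23580) = 2700
  i=4: min(100*3^4, 23580) = 8100
  i=5: min(100*3^5, 23580) = 23580

Answer: 100 300 900 2700 8100 23580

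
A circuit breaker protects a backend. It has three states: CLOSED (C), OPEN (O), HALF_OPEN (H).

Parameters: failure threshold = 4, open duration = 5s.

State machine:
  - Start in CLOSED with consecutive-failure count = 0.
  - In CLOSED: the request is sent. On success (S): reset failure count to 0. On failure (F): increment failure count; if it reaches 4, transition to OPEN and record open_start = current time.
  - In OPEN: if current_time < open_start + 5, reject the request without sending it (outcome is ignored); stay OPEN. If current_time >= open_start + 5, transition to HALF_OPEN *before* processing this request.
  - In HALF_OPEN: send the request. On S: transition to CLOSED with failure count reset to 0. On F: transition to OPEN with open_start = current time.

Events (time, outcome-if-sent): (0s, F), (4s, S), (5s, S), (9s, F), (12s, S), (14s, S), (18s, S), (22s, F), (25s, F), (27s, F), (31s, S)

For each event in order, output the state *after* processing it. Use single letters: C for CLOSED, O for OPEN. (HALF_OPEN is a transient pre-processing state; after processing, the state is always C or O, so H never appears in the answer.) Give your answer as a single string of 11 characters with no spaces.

Answer: CCCCCCCCCCC

Derivation:
State after each event:
  event#1 t=0s outcome=F: state=CLOSED
  event#2 t=4s outcome=S: state=CLOSED
  event#3 t=5s outcome=S: state=CLOSED
  event#4 t=9s outcome=F: state=CLOSED
  event#5 t=12s outcome=S: state=CLOSED
  event#6 t=14s outcome=S: state=CLOSED
  event#7 t=18s outcome=S: state=CLOSED
  event#8 t=22s outcome=F: state=CLOSED
  event#9 t=25s outcome=F: state=CLOSED
  event#10 t=27s outcome=F: state=CLOSED
  event#11 t=31s outcome=S: state=CLOSED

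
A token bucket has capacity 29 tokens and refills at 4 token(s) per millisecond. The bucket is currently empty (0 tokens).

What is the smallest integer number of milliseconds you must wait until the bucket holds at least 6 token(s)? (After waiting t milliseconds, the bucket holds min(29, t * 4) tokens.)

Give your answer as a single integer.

Answer: 2

Derivation:
Need t * 4 >= 6, so t >= 6/4.
Smallest integer t = ceil(6/4) = 2.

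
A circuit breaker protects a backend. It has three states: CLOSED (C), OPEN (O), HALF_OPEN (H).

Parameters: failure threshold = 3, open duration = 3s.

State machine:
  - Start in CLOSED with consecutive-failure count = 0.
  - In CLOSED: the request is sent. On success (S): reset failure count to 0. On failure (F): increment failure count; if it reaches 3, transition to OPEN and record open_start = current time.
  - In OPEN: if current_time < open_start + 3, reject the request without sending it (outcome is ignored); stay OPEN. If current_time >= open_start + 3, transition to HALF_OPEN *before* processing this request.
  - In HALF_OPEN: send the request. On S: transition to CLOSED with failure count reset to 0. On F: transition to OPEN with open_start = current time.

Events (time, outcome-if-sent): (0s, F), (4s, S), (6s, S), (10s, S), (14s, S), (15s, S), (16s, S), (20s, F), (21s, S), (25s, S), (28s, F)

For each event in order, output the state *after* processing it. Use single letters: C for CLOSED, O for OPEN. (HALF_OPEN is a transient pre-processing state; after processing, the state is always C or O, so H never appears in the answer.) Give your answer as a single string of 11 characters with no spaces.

Answer: CCCCCCCCCCC

Derivation:
State after each event:
  event#1 t=0s outcome=F: state=CLOSED
  event#2 t=4s outcome=S: state=CLOSED
  event#3 t=6s outcome=S: state=CLOSED
  event#4 t=10s outcome=S: state=CLOSED
  event#5 t=14s outcome=S: state=CLOSED
  event#6 t=15s outcome=S: state=CLOSED
  event#7 t=16s outcome=S: state=CLOSED
  event#8 t=20s outcome=F: state=CLOSED
  event#9 t=21s outcome=S: state=CLOSED
  event#10 t=25s outcome=S: state=CLOSED
  event#11 t=28s outcome=F: state=CLOSED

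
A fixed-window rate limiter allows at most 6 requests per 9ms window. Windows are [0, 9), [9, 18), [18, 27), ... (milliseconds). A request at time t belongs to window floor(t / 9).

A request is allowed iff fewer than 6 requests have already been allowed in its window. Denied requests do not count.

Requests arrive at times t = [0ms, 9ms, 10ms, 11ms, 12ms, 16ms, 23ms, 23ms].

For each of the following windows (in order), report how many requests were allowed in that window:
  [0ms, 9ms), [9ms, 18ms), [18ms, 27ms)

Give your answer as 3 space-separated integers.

Answer: 1 5 2

Derivation:
Processing requests:
  req#1 t=0ms (window 0): ALLOW
  req#2 t=9ms (window 1): ALLOW
  req#3 t=10ms (window 1): ALLOW
  req#4 t=11ms (window 1): ALLOW
  req#5 t=12ms (window 1): ALLOW
  req#6 t=16ms (window 1): ALLOW
  req#7 t=23ms (window 2): ALLOW
  req#8 t=23ms (window 2): ALLOW

Allowed counts by window: 1 5 2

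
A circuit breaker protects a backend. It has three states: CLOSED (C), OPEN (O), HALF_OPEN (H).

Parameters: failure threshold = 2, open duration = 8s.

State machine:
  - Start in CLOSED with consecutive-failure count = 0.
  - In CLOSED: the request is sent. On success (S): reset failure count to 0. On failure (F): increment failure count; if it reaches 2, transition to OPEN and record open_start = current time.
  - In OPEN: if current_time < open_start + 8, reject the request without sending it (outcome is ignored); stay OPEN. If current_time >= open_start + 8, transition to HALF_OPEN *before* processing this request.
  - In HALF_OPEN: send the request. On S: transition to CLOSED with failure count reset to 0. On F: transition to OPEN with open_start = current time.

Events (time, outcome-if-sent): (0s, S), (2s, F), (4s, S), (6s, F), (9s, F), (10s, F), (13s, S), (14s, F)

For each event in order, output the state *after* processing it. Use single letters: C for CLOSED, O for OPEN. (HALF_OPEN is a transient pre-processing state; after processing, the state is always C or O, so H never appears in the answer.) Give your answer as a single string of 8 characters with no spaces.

Answer: CCCCOOOO

Derivation:
State after each event:
  event#1 t=0s outcome=S: state=CLOSED
  event#2 t=2s outcome=F: state=CLOSED
  event#3 t=4s outcome=S: state=CLOSED
  event#4 t=6s outcome=F: state=CLOSED
  event#5 t=9s outcome=F: state=OPEN
  event#6 t=10s outcome=F: state=OPEN
  event#7 t=13s outcome=S: state=OPEN
  event#8 t=14s outcome=F: state=OPEN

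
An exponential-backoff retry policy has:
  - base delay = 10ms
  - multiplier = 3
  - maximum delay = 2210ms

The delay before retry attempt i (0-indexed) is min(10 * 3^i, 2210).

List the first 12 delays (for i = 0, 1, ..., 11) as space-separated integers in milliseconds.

Answer: 10 30 90 270 810 2210 2210 2210 2210 2210 2210 2210

Derivation:
Computing each delay:
  i=0: min(10*3^0, 2210) = 10
  i=1: min(10*3^1, 2210) = 30
  i=2: min(10*3^2, 2210) = 90
  i=3: min(10*3^3, 2210) = 270
  i=4: min(10*3^4, 2210) = 810
  i=5: min(10*3^5, 2210) = 2210
  i=6: min(10*3^6, 2210) = 2210
  i=7: min(10*3^7, 2210) = 2210
  i=8: min(10*3^8, 2210) = 2210
  i=9: min(10*3^9, 2210) = 2210
  i=10: min(10*3^10, 2210) = 2210
  i=11: min(10*3^11, 2210) = 2210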